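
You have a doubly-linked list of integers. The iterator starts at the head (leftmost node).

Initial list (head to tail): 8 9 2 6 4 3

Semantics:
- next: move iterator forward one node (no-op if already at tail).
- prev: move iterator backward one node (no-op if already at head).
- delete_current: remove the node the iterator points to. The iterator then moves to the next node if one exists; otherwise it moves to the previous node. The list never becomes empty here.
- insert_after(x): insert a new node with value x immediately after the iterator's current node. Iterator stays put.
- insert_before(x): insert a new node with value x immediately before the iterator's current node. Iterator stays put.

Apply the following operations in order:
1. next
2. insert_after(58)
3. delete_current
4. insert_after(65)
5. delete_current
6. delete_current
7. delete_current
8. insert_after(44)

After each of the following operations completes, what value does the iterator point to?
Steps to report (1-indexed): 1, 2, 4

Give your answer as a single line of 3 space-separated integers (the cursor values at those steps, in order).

Answer: 9 9 58

Derivation:
After 1 (next): list=[8, 9, 2, 6, 4, 3] cursor@9
After 2 (insert_after(58)): list=[8, 9, 58, 2, 6, 4, 3] cursor@9
After 3 (delete_current): list=[8, 58, 2, 6, 4, 3] cursor@58
After 4 (insert_after(65)): list=[8, 58, 65, 2, 6, 4, 3] cursor@58
After 5 (delete_current): list=[8, 65, 2, 6, 4, 3] cursor@65
After 6 (delete_current): list=[8, 2, 6, 4, 3] cursor@2
After 7 (delete_current): list=[8, 6, 4, 3] cursor@6
After 8 (insert_after(44)): list=[8, 6, 44, 4, 3] cursor@6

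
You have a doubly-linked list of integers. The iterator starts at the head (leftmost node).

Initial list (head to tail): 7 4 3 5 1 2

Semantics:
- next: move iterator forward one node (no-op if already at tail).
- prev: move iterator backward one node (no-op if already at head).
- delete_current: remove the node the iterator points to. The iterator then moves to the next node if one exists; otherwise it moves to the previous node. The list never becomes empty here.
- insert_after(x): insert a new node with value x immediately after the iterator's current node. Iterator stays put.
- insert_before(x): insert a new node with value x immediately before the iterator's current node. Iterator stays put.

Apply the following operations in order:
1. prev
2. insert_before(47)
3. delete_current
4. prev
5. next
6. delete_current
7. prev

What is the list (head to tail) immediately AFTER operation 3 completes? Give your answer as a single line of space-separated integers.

After 1 (prev): list=[7, 4, 3, 5, 1, 2] cursor@7
After 2 (insert_before(47)): list=[47, 7, 4, 3, 5, 1, 2] cursor@7
After 3 (delete_current): list=[47, 4, 3, 5, 1, 2] cursor@4

Answer: 47 4 3 5 1 2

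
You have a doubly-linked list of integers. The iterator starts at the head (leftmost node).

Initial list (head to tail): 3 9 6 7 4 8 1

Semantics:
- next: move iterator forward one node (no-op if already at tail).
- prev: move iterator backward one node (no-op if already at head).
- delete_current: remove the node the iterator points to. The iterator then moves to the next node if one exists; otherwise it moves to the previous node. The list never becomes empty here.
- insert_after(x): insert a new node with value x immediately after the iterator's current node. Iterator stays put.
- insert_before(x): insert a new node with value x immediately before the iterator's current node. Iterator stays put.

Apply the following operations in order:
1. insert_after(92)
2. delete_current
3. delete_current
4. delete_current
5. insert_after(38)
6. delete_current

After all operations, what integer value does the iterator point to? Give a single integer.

Answer: 38

Derivation:
After 1 (insert_after(92)): list=[3, 92, 9, 6, 7, 4, 8, 1] cursor@3
After 2 (delete_current): list=[92, 9, 6, 7, 4, 8, 1] cursor@92
After 3 (delete_current): list=[9, 6, 7, 4, 8, 1] cursor@9
After 4 (delete_current): list=[6, 7, 4, 8, 1] cursor@6
After 5 (insert_after(38)): list=[6, 38, 7, 4, 8, 1] cursor@6
After 6 (delete_current): list=[38, 7, 4, 8, 1] cursor@38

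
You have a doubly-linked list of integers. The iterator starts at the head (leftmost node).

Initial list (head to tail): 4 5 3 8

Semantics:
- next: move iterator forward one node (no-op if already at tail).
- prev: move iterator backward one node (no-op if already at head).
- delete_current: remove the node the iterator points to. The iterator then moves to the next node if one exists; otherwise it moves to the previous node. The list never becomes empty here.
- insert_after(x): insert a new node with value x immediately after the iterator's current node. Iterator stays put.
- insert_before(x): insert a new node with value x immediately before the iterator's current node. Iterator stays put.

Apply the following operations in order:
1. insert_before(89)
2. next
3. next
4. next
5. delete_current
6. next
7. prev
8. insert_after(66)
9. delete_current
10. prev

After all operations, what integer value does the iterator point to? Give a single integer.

Answer: 4

Derivation:
After 1 (insert_before(89)): list=[89, 4, 5, 3, 8] cursor@4
After 2 (next): list=[89, 4, 5, 3, 8] cursor@5
After 3 (next): list=[89, 4, 5, 3, 8] cursor@3
After 4 (next): list=[89, 4, 5, 3, 8] cursor@8
After 5 (delete_current): list=[89, 4, 5, 3] cursor@3
After 6 (next): list=[89, 4, 5, 3] cursor@3
After 7 (prev): list=[89, 4, 5, 3] cursor@5
After 8 (insert_after(66)): list=[89, 4, 5, 66, 3] cursor@5
After 9 (delete_current): list=[89, 4, 66, 3] cursor@66
After 10 (prev): list=[89, 4, 66, 3] cursor@4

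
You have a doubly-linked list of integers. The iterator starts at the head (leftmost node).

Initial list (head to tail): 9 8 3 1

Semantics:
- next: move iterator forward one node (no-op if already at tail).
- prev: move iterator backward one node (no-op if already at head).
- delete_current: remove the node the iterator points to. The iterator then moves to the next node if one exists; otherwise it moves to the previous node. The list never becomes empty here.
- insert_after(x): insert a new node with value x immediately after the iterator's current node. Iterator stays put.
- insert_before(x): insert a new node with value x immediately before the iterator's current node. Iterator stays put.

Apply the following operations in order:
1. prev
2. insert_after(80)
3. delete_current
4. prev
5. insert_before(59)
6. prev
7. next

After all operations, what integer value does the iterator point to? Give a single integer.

After 1 (prev): list=[9, 8, 3, 1] cursor@9
After 2 (insert_after(80)): list=[9, 80, 8, 3, 1] cursor@9
After 3 (delete_current): list=[80, 8, 3, 1] cursor@80
After 4 (prev): list=[80, 8, 3, 1] cursor@80
After 5 (insert_before(59)): list=[59, 80, 8, 3, 1] cursor@80
After 6 (prev): list=[59, 80, 8, 3, 1] cursor@59
After 7 (next): list=[59, 80, 8, 3, 1] cursor@80

Answer: 80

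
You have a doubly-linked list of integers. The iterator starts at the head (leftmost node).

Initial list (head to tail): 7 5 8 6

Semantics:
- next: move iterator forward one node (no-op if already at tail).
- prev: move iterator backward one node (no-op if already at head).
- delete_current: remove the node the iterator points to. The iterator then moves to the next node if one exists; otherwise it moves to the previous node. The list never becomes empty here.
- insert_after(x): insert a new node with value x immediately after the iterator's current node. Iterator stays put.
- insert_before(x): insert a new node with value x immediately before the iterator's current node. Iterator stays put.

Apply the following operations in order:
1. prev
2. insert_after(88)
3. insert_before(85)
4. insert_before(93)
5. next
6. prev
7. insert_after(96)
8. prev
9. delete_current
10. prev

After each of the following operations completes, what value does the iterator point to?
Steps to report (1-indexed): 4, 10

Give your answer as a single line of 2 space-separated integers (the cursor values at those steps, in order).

Answer: 7 85

Derivation:
After 1 (prev): list=[7, 5, 8, 6] cursor@7
After 2 (insert_after(88)): list=[7, 88, 5, 8, 6] cursor@7
After 3 (insert_before(85)): list=[85, 7, 88, 5, 8, 6] cursor@7
After 4 (insert_before(93)): list=[85, 93, 7, 88, 5, 8, 6] cursor@7
After 5 (next): list=[85, 93, 7, 88, 5, 8, 6] cursor@88
After 6 (prev): list=[85, 93, 7, 88, 5, 8, 6] cursor@7
After 7 (insert_after(96)): list=[85, 93, 7, 96, 88, 5, 8, 6] cursor@7
After 8 (prev): list=[85, 93, 7, 96, 88, 5, 8, 6] cursor@93
After 9 (delete_current): list=[85, 7, 96, 88, 5, 8, 6] cursor@7
After 10 (prev): list=[85, 7, 96, 88, 5, 8, 6] cursor@85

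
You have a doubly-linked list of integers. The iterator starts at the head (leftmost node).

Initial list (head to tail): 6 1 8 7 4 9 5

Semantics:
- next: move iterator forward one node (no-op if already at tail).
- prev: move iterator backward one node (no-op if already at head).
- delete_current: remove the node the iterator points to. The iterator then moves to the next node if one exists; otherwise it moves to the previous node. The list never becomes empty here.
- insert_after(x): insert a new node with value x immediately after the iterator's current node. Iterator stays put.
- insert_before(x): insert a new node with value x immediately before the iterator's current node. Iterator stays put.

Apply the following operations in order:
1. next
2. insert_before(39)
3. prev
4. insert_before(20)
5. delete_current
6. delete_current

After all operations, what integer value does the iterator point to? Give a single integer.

After 1 (next): list=[6, 1, 8, 7, 4, 9, 5] cursor@1
After 2 (insert_before(39)): list=[6, 39, 1, 8, 7, 4, 9, 5] cursor@1
After 3 (prev): list=[6, 39, 1, 8, 7, 4, 9, 5] cursor@39
After 4 (insert_before(20)): list=[6, 20, 39, 1, 8, 7, 4, 9, 5] cursor@39
After 5 (delete_current): list=[6, 20, 1, 8, 7, 4, 9, 5] cursor@1
After 6 (delete_current): list=[6, 20, 8, 7, 4, 9, 5] cursor@8

Answer: 8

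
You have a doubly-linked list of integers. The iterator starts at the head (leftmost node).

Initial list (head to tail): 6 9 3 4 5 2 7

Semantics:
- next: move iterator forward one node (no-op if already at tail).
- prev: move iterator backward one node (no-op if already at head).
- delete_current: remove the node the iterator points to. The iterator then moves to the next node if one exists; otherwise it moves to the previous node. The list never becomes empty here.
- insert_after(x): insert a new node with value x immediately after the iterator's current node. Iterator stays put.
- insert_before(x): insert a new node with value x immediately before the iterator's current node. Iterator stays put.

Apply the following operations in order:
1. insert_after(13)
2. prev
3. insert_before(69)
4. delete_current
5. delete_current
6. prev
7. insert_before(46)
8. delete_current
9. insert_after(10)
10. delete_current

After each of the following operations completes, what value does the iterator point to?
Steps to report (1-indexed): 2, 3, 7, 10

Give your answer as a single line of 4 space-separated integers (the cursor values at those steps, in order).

After 1 (insert_after(13)): list=[6, 13, 9, 3, 4, 5, 2, 7] cursor@6
After 2 (prev): list=[6, 13, 9, 3, 4, 5, 2, 7] cursor@6
After 3 (insert_before(69)): list=[69, 6, 13, 9, 3, 4, 5, 2, 7] cursor@6
After 4 (delete_current): list=[69, 13, 9, 3, 4, 5, 2, 7] cursor@13
After 5 (delete_current): list=[69, 9, 3, 4, 5, 2, 7] cursor@9
After 6 (prev): list=[69, 9, 3, 4, 5, 2, 7] cursor@69
After 7 (insert_before(46)): list=[46, 69, 9, 3, 4, 5, 2, 7] cursor@69
After 8 (delete_current): list=[46, 9, 3, 4, 5, 2, 7] cursor@9
After 9 (insert_after(10)): list=[46, 9, 10, 3, 4, 5, 2, 7] cursor@9
After 10 (delete_current): list=[46, 10, 3, 4, 5, 2, 7] cursor@10

Answer: 6 6 69 10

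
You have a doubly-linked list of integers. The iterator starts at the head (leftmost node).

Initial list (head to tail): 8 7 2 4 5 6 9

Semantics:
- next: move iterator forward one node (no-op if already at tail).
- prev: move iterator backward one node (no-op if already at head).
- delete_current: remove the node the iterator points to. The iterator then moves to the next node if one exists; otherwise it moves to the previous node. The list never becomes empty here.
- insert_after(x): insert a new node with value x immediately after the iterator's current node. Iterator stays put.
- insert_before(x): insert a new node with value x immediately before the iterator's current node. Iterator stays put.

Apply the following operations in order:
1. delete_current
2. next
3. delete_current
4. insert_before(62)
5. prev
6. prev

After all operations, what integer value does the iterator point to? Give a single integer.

After 1 (delete_current): list=[7, 2, 4, 5, 6, 9] cursor@7
After 2 (next): list=[7, 2, 4, 5, 6, 9] cursor@2
After 3 (delete_current): list=[7, 4, 5, 6, 9] cursor@4
After 4 (insert_before(62)): list=[7, 62, 4, 5, 6, 9] cursor@4
After 5 (prev): list=[7, 62, 4, 5, 6, 9] cursor@62
After 6 (prev): list=[7, 62, 4, 5, 6, 9] cursor@7

Answer: 7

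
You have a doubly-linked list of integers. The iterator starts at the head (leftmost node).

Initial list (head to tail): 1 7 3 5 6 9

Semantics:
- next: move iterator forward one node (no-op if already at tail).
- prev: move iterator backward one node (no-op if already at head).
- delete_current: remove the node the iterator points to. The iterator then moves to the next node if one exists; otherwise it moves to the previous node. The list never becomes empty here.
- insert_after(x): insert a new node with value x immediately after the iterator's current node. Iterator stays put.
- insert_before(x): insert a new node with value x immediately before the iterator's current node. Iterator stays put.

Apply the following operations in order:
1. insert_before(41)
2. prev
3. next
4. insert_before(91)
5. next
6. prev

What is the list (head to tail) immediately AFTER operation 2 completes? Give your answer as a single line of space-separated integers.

After 1 (insert_before(41)): list=[41, 1, 7, 3, 5, 6, 9] cursor@1
After 2 (prev): list=[41, 1, 7, 3, 5, 6, 9] cursor@41

Answer: 41 1 7 3 5 6 9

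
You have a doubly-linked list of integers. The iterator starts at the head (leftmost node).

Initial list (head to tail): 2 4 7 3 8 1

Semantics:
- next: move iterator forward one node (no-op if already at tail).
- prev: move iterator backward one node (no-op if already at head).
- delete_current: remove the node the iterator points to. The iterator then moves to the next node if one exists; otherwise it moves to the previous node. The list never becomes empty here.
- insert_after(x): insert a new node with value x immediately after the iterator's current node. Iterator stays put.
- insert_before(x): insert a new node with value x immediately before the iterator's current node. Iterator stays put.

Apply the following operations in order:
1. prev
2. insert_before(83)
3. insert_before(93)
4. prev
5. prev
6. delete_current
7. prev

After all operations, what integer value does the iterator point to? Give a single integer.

After 1 (prev): list=[2, 4, 7, 3, 8, 1] cursor@2
After 2 (insert_before(83)): list=[83, 2, 4, 7, 3, 8, 1] cursor@2
After 3 (insert_before(93)): list=[83, 93, 2, 4, 7, 3, 8, 1] cursor@2
After 4 (prev): list=[83, 93, 2, 4, 7, 3, 8, 1] cursor@93
After 5 (prev): list=[83, 93, 2, 4, 7, 3, 8, 1] cursor@83
After 6 (delete_current): list=[93, 2, 4, 7, 3, 8, 1] cursor@93
After 7 (prev): list=[93, 2, 4, 7, 3, 8, 1] cursor@93

Answer: 93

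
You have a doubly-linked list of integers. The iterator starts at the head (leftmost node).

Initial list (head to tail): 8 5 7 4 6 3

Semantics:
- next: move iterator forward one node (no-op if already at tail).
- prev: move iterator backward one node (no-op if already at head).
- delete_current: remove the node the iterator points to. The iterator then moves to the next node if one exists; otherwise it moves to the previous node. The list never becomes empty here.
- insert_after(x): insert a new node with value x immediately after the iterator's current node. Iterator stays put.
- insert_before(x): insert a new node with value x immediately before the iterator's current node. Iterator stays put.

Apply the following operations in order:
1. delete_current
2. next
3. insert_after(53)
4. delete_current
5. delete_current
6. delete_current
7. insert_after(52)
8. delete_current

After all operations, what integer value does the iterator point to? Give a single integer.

After 1 (delete_current): list=[5, 7, 4, 6, 3] cursor@5
After 2 (next): list=[5, 7, 4, 6, 3] cursor@7
After 3 (insert_after(53)): list=[5, 7, 53, 4, 6, 3] cursor@7
After 4 (delete_current): list=[5, 53, 4, 6, 3] cursor@53
After 5 (delete_current): list=[5, 4, 6, 3] cursor@4
After 6 (delete_current): list=[5, 6, 3] cursor@6
After 7 (insert_after(52)): list=[5, 6, 52, 3] cursor@6
After 8 (delete_current): list=[5, 52, 3] cursor@52

Answer: 52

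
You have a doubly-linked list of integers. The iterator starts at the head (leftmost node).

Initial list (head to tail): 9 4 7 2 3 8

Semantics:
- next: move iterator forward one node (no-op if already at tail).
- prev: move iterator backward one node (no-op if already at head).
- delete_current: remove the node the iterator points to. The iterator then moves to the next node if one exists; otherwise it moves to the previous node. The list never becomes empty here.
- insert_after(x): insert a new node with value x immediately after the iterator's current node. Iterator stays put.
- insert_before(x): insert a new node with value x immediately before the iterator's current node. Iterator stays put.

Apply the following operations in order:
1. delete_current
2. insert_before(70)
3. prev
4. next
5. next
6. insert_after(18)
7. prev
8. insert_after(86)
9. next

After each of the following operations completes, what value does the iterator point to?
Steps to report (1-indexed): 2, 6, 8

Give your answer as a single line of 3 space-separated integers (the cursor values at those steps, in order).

After 1 (delete_current): list=[4, 7, 2, 3, 8] cursor@4
After 2 (insert_before(70)): list=[70, 4, 7, 2, 3, 8] cursor@4
After 3 (prev): list=[70, 4, 7, 2, 3, 8] cursor@70
After 4 (next): list=[70, 4, 7, 2, 3, 8] cursor@4
After 5 (next): list=[70, 4, 7, 2, 3, 8] cursor@7
After 6 (insert_after(18)): list=[70, 4, 7, 18, 2, 3, 8] cursor@7
After 7 (prev): list=[70, 4, 7, 18, 2, 3, 8] cursor@4
After 8 (insert_after(86)): list=[70, 4, 86, 7, 18, 2, 3, 8] cursor@4
After 9 (next): list=[70, 4, 86, 7, 18, 2, 3, 8] cursor@86

Answer: 4 7 4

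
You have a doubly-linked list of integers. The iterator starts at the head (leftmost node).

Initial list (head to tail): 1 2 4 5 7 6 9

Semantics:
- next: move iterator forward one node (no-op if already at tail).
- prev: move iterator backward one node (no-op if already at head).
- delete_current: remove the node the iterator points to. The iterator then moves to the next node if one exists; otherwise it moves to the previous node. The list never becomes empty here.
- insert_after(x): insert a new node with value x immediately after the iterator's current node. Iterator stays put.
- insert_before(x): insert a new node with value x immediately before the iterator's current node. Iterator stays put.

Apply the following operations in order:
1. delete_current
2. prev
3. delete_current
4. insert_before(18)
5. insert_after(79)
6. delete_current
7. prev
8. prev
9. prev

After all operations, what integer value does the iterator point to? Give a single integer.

After 1 (delete_current): list=[2, 4, 5, 7, 6, 9] cursor@2
After 2 (prev): list=[2, 4, 5, 7, 6, 9] cursor@2
After 3 (delete_current): list=[4, 5, 7, 6, 9] cursor@4
After 4 (insert_before(18)): list=[18, 4, 5, 7, 6, 9] cursor@4
After 5 (insert_after(79)): list=[18, 4, 79, 5, 7, 6, 9] cursor@4
After 6 (delete_current): list=[18, 79, 5, 7, 6, 9] cursor@79
After 7 (prev): list=[18, 79, 5, 7, 6, 9] cursor@18
After 8 (prev): list=[18, 79, 5, 7, 6, 9] cursor@18
After 9 (prev): list=[18, 79, 5, 7, 6, 9] cursor@18

Answer: 18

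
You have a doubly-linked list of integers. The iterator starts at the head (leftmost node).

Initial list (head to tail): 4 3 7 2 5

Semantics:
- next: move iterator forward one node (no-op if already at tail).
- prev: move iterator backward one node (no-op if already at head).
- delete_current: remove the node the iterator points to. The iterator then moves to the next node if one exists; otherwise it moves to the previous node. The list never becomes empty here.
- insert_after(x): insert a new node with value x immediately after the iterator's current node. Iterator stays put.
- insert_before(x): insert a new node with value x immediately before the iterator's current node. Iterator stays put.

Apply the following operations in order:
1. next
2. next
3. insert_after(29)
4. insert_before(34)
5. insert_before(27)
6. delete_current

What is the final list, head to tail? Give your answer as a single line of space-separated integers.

After 1 (next): list=[4, 3, 7, 2, 5] cursor@3
After 2 (next): list=[4, 3, 7, 2, 5] cursor@7
After 3 (insert_after(29)): list=[4, 3, 7, 29, 2, 5] cursor@7
After 4 (insert_before(34)): list=[4, 3, 34, 7, 29, 2, 5] cursor@7
After 5 (insert_before(27)): list=[4, 3, 34, 27, 7, 29, 2, 5] cursor@7
After 6 (delete_current): list=[4, 3, 34, 27, 29, 2, 5] cursor@29

Answer: 4 3 34 27 29 2 5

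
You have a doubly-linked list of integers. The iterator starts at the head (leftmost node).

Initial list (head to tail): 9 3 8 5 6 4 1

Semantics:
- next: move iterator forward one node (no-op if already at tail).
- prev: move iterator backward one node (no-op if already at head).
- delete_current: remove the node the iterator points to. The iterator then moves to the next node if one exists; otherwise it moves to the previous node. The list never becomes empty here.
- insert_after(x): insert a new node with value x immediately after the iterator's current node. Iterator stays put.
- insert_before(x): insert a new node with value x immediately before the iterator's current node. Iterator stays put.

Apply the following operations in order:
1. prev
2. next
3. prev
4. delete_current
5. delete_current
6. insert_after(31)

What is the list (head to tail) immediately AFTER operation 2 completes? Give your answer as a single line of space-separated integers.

After 1 (prev): list=[9, 3, 8, 5, 6, 4, 1] cursor@9
After 2 (next): list=[9, 3, 8, 5, 6, 4, 1] cursor@3

Answer: 9 3 8 5 6 4 1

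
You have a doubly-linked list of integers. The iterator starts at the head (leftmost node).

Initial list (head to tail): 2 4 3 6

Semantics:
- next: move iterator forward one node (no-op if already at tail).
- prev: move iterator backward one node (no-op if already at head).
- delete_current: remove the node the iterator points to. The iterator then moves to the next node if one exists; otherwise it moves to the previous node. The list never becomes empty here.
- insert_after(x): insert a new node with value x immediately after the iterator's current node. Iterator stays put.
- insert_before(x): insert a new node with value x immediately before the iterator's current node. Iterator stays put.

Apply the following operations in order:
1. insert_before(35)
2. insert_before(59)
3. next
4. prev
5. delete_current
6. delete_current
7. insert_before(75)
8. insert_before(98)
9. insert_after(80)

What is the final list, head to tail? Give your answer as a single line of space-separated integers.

Answer: 35 59 75 98 3 80 6

Derivation:
After 1 (insert_before(35)): list=[35, 2, 4, 3, 6] cursor@2
After 2 (insert_before(59)): list=[35, 59, 2, 4, 3, 6] cursor@2
After 3 (next): list=[35, 59, 2, 4, 3, 6] cursor@4
After 4 (prev): list=[35, 59, 2, 4, 3, 6] cursor@2
After 5 (delete_current): list=[35, 59, 4, 3, 6] cursor@4
After 6 (delete_current): list=[35, 59, 3, 6] cursor@3
After 7 (insert_before(75)): list=[35, 59, 75, 3, 6] cursor@3
After 8 (insert_before(98)): list=[35, 59, 75, 98, 3, 6] cursor@3
After 9 (insert_after(80)): list=[35, 59, 75, 98, 3, 80, 6] cursor@3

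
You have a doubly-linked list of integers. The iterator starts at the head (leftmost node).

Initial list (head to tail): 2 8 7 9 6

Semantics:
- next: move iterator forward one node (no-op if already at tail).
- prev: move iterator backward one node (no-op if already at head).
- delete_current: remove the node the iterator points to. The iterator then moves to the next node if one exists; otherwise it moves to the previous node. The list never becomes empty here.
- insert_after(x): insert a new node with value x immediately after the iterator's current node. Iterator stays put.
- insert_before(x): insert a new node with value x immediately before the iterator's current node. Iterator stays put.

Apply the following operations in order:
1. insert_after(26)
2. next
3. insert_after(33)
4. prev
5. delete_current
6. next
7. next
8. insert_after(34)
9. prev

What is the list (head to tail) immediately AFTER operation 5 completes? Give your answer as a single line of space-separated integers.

After 1 (insert_after(26)): list=[2, 26, 8, 7, 9, 6] cursor@2
After 2 (next): list=[2, 26, 8, 7, 9, 6] cursor@26
After 3 (insert_after(33)): list=[2, 26, 33, 8, 7, 9, 6] cursor@26
After 4 (prev): list=[2, 26, 33, 8, 7, 9, 6] cursor@2
After 5 (delete_current): list=[26, 33, 8, 7, 9, 6] cursor@26

Answer: 26 33 8 7 9 6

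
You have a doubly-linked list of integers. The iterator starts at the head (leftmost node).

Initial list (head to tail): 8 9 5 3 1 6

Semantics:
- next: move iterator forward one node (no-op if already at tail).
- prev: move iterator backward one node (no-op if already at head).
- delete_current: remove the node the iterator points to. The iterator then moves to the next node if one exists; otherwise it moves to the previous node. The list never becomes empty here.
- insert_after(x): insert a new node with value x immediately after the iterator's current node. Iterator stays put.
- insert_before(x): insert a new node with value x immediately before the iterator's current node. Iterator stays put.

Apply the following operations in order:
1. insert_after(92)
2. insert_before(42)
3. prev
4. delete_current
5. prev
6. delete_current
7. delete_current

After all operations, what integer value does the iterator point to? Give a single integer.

After 1 (insert_after(92)): list=[8, 92, 9, 5, 3, 1, 6] cursor@8
After 2 (insert_before(42)): list=[42, 8, 92, 9, 5, 3, 1, 6] cursor@8
After 3 (prev): list=[42, 8, 92, 9, 5, 3, 1, 6] cursor@42
After 4 (delete_current): list=[8, 92, 9, 5, 3, 1, 6] cursor@8
After 5 (prev): list=[8, 92, 9, 5, 3, 1, 6] cursor@8
After 6 (delete_current): list=[92, 9, 5, 3, 1, 6] cursor@92
After 7 (delete_current): list=[9, 5, 3, 1, 6] cursor@9

Answer: 9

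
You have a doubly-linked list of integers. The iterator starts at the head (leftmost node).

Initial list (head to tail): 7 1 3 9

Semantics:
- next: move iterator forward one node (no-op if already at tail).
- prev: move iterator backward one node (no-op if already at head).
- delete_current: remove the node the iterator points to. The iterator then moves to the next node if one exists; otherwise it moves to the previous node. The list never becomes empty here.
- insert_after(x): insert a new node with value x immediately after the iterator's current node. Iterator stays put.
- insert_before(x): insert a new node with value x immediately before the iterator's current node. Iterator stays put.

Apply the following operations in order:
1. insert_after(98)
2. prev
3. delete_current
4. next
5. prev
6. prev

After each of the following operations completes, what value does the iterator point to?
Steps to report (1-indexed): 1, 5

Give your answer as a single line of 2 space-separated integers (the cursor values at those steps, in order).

Answer: 7 98

Derivation:
After 1 (insert_after(98)): list=[7, 98, 1, 3, 9] cursor@7
After 2 (prev): list=[7, 98, 1, 3, 9] cursor@7
After 3 (delete_current): list=[98, 1, 3, 9] cursor@98
After 4 (next): list=[98, 1, 3, 9] cursor@1
After 5 (prev): list=[98, 1, 3, 9] cursor@98
After 6 (prev): list=[98, 1, 3, 9] cursor@98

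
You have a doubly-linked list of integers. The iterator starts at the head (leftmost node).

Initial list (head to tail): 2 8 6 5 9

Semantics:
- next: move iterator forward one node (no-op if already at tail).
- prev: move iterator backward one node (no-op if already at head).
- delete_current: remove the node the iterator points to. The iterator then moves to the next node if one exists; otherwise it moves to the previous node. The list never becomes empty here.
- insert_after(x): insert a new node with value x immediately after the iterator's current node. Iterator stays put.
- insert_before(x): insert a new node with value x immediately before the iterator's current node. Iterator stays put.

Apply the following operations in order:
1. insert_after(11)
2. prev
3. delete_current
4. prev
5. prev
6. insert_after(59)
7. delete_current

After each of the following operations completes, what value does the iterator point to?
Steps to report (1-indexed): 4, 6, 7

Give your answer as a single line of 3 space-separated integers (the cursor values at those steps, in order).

After 1 (insert_after(11)): list=[2, 11, 8, 6, 5, 9] cursor@2
After 2 (prev): list=[2, 11, 8, 6, 5, 9] cursor@2
After 3 (delete_current): list=[11, 8, 6, 5, 9] cursor@11
After 4 (prev): list=[11, 8, 6, 5, 9] cursor@11
After 5 (prev): list=[11, 8, 6, 5, 9] cursor@11
After 6 (insert_after(59)): list=[11, 59, 8, 6, 5, 9] cursor@11
After 7 (delete_current): list=[59, 8, 6, 5, 9] cursor@59

Answer: 11 11 59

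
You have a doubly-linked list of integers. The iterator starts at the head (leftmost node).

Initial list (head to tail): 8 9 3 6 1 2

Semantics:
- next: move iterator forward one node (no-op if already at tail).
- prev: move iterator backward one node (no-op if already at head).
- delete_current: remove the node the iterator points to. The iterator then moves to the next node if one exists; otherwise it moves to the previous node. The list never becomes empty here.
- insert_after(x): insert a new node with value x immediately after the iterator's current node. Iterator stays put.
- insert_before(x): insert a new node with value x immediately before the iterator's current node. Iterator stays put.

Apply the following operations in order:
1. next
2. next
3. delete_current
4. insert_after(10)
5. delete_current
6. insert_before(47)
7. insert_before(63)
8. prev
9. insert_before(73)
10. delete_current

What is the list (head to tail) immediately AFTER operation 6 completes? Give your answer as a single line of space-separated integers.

After 1 (next): list=[8, 9, 3, 6, 1, 2] cursor@9
After 2 (next): list=[8, 9, 3, 6, 1, 2] cursor@3
After 3 (delete_current): list=[8, 9, 6, 1, 2] cursor@6
After 4 (insert_after(10)): list=[8, 9, 6, 10, 1, 2] cursor@6
After 5 (delete_current): list=[8, 9, 10, 1, 2] cursor@10
After 6 (insert_before(47)): list=[8, 9, 47, 10, 1, 2] cursor@10

Answer: 8 9 47 10 1 2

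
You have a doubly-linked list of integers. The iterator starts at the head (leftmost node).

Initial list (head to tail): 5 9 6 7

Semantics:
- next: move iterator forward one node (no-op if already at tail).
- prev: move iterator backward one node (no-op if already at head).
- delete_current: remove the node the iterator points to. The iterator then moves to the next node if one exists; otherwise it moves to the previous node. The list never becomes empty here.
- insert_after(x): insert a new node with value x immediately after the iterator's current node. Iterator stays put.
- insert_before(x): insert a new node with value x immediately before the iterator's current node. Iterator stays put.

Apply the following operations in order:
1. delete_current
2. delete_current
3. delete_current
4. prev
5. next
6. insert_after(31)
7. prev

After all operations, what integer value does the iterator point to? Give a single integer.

After 1 (delete_current): list=[9, 6, 7] cursor@9
After 2 (delete_current): list=[6, 7] cursor@6
After 3 (delete_current): list=[7] cursor@7
After 4 (prev): list=[7] cursor@7
After 5 (next): list=[7] cursor@7
After 6 (insert_after(31)): list=[7, 31] cursor@7
After 7 (prev): list=[7, 31] cursor@7

Answer: 7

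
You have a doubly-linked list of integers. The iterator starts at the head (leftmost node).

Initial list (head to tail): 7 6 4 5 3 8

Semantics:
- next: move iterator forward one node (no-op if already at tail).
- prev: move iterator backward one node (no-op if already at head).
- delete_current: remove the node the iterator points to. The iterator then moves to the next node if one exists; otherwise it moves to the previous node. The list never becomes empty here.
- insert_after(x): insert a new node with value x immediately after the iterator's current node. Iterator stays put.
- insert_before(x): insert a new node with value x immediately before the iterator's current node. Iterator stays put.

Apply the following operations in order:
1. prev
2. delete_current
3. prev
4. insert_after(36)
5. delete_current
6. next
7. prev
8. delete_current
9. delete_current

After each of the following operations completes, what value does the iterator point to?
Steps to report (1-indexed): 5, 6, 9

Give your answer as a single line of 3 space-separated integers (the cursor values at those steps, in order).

After 1 (prev): list=[7, 6, 4, 5, 3, 8] cursor@7
After 2 (delete_current): list=[6, 4, 5, 3, 8] cursor@6
After 3 (prev): list=[6, 4, 5, 3, 8] cursor@6
After 4 (insert_after(36)): list=[6, 36, 4, 5, 3, 8] cursor@6
After 5 (delete_current): list=[36, 4, 5, 3, 8] cursor@36
After 6 (next): list=[36, 4, 5, 3, 8] cursor@4
After 7 (prev): list=[36, 4, 5, 3, 8] cursor@36
After 8 (delete_current): list=[4, 5, 3, 8] cursor@4
After 9 (delete_current): list=[5, 3, 8] cursor@5

Answer: 36 4 5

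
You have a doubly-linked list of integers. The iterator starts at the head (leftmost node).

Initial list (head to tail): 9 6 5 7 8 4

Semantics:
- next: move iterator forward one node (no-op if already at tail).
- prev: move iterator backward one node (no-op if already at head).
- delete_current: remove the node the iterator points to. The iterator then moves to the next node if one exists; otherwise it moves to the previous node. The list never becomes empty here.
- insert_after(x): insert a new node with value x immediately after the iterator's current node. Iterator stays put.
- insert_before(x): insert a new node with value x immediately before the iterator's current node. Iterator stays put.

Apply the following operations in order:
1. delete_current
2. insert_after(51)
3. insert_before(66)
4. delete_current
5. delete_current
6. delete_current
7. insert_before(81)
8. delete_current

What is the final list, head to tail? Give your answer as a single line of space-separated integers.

After 1 (delete_current): list=[6, 5, 7, 8, 4] cursor@6
After 2 (insert_after(51)): list=[6, 51, 5, 7, 8, 4] cursor@6
After 3 (insert_before(66)): list=[66, 6, 51, 5, 7, 8, 4] cursor@6
After 4 (delete_current): list=[66, 51, 5, 7, 8, 4] cursor@51
After 5 (delete_current): list=[66, 5, 7, 8, 4] cursor@5
After 6 (delete_current): list=[66, 7, 8, 4] cursor@7
After 7 (insert_before(81)): list=[66, 81, 7, 8, 4] cursor@7
After 8 (delete_current): list=[66, 81, 8, 4] cursor@8

Answer: 66 81 8 4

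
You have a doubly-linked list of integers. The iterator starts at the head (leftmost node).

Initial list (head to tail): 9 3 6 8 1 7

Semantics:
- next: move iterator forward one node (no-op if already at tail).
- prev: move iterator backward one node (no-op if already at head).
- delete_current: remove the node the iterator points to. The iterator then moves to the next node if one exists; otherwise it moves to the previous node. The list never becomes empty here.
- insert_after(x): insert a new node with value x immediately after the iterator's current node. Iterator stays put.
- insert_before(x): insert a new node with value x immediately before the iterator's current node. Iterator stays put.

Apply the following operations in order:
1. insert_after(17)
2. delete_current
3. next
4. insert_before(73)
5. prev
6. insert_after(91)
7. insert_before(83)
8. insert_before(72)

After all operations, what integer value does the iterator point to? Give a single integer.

Answer: 73

Derivation:
After 1 (insert_after(17)): list=[9, 17, 3, 6, 8, 1, 7] cursor@9
After 2 (delete_current): list=[17, 3, 6, 8, 1, 7] cursor@17
After 3 (next): list=[17, 3, 6, 8, 1, 7] cursor@3
After 4 (insert_before(73)): list=[17, 73, 3, 6, 8, 1, 7] cursor@3
After 5 (prev): list=[17, 73, 3, 6, 8, 1, 7] cursor@73
After 6 (insert_after(91)): list=[17, 73, 91, 3, 6, 8, 1, 7] cursor@73
After 7 (insert_before(83)): list=[17, 83, 73, 91, 3, 6, 8, 1, 7] cursor@73
After 8 (insert_before(72)): list=[17, 83, 72, 73, 91, 3, 6, 8, 1, 7] cursor@73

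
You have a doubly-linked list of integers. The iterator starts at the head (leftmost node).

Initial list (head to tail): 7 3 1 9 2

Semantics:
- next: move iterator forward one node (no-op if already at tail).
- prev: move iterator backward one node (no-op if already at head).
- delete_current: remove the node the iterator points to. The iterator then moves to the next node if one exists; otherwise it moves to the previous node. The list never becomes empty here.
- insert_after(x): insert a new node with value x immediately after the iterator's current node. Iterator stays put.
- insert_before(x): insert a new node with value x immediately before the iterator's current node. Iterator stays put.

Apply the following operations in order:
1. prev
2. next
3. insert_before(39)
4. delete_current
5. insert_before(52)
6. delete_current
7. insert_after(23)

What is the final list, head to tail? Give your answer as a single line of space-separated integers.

After 1 (prev): list=[7, 3, 1, 9, 2] cursor@7
After 2 (next): list=[7, 3, 1, 9, 2] cursor@3
After 3 (insert_before(39)): list=[7, 39, 3, 1, 9, 2] cursor@3
After 4 (delete_current): list=[7, 39, 1, 9, 2] cursor@1
After 5 (insert_before(52)): list=[7, 39, 52, 1, 9, 2] cursor@1
After 6 (delete_current): list=[7, 39, 52, 9, 2] cursor@9
After 7 (insert_after(23)): list=[7, 39, 52, 9, 23, 2] cursor@9

Answer: 7 39 52 9 23 2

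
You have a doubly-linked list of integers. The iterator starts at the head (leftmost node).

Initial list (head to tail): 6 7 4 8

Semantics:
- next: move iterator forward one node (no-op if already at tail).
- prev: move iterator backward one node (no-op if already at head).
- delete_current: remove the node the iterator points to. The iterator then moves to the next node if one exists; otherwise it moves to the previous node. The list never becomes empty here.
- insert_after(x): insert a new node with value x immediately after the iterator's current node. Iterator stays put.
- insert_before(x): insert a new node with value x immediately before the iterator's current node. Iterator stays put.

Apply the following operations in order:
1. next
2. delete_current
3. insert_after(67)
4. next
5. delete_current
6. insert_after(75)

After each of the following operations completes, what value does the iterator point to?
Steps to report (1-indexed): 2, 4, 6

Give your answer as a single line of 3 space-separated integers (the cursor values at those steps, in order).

Answer: 4 67 8

Derivation:
After 1 (next): list=[6, 7, 4, 8] cursor@7
After 2 (delete_current): list=[6, 4, 8] cursor@4
After 3 (insert_after(67)): list=[6, 4, 67, 8] cursor@4
After 4 (next): list=[6, 4, 67, 8] cursor@67
After 5 (delete_current): list=[6, 4, 8] cursor@8
After 6 (insert_after(75)): list=[6, 4, 8, 75] cursor@8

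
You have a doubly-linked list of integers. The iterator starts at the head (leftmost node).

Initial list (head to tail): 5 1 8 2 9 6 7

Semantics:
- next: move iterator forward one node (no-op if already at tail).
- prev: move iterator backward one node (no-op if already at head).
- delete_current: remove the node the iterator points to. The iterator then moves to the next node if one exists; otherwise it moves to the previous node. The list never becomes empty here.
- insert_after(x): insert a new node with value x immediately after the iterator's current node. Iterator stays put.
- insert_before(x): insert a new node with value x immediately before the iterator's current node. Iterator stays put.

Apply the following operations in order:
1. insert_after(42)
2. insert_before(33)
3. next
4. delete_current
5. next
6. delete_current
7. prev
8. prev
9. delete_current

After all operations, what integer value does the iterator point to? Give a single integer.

After 1 (insert_after(42)): list=[5, 42, 1, 8, 2, 9, 6, 7] cursor@5
After 2 (insert_before(33)): list=[33, 5, 42, 1, 8, 2, 9, 6, 7] cursor@5
After 3 (next): list=[33, 5, 42, 1, 8, 2, 9, 6, 7] cursor@42
After 4 (delete_current): list=[33, 5, 1, 8, 2, 9, 6, 7] cursor@1
After 5 (next): list=[33, 5, 1, 8, 2, 9, 6, 7] cursor@8
After 6 (delete_current): list=[33, 5, 1, 2, 9, 6, 7] cursor@2
After 7 (prev): list=[33, 5, 1, 2, 9, 6, 7] cursor@1
After 8 (prev): list=[33, 5, 1, 2, 9, 6, 7] cursor@5
After 9 (delete_current): list=[33, 1, 2, 9, 6, 7] cursor@1

Answer: 1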